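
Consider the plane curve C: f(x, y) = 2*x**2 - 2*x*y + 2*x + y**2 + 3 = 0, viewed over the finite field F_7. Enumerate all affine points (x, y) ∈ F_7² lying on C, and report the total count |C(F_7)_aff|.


Affine F_7-points: {(0, 2), (0, 5), (1, 0), (1, 2), (4, 3), (4, 5), (5, 0), (5, 3)}; count = 8.

For each of the 49 pairs (x, y) ∈ F_7², evaluate f(x, y) mod 7. Record the zeros.
  x = 0: [0↦3, 1↦4, 2↦0, 3↦5, 4↦5, 5↦0, 6↦4]  zeros at y ∈ {2, 5}
  x = 1: [0↦0, 1↦6, 2↦0, 3↦3, 4↦1, 5↦1, 6↦3]  zeros at y ∈ {0, 2}
  x = 2: [0↦1, 1↦5, 2↦4, 3↦5, 4↦1, 5↦6, 6↦6]  zeros at y ∈ ∅
  x = 3: [0↦6, 1↦1, 2↦5, 3↦4, 4↦5, 5↦1, 6↦6]  zeros at y ∈ ∅
  x = 4: [0↦1, 1↦1, 2↦3, 3↦0, 4↦6, 5↦0, 6↦3]  zeros at y ∈ {3, 5}
  x = 5: [0↦0, 1↦5, 2↦5, 3↦0, 4↦4, 5↦3, 6↦4]  zeros at y ∈ {0, 3}
  x = 6: [0↦3, 1↦6, 2↦4, 3↦4, 4↦6, 5↦3, 6↦2]  zeros at y ∈ ∅
Collecting zeros: affine points = {(0, 2), (0, 5), (1, 0), (1, 2), (4, 3), (4, 5), (5, 0), (5, 3)}.
Total count |C(F_7)_aff| = 8.


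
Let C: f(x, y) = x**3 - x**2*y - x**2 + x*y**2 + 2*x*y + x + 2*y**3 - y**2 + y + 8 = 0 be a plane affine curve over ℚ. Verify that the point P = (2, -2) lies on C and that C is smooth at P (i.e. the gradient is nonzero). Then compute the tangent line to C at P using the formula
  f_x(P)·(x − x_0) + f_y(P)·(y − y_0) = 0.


Tangent line at P: 17*x + 21*y + 8 = 0.

Step 1: f(2, -2) = 0, so P lies on C.
Step 2: partial derivatives
  f_x(x, y) = 3*x**2 - 2*x*y - 2*x + y**2 + 2*y + 1, f_y(x, y) = -x**2 + 2*x*y + 2*x + 6*y**2 - 2*y + 1.
  f_x(P) = 17, f_y(P) = 21 (gradient nonzero, so P is smooth).
Step 3: tangent line at P: 17·(x − 2) + 21·(y − -2) = 0.
Expanding: 17*x + 21*y + 8 = 0.


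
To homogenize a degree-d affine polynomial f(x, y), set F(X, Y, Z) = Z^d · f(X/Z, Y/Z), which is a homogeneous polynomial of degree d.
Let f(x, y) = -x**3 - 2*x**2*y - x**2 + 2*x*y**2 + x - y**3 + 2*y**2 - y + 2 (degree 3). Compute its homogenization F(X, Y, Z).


F(X, Y, Z) = -X**3 - 2*X**2*Y - X**2*Z + 2*X*Y**2 + X*Z**2 - Y**3 + 2*Y**2*Z - Y*Z**2 + 2*Z**3

deg(f) = 3.
Substitute x = X/Z, y = Y/Z into f, then multiply by Z^3.
  monomial -1·x^3·y^0 ↦ -1·X^3·Y^0·Z^0.
  monomial -2·x^2·y^1 ↦ -2·X^2·Y^1·Z^0.
  monomial -1·x^2·y^0 ↦ -1·X^2·Y^0·Z^1.
  monomial 2·x^1·y^2 ↦ 2·X^1·Y^2·Z^0.
  monomial 1·x^1·y^0 ↦ 1·X^1·Y^0·Z^2.
  monomial -1·x^0·y^3 ↦ -1·X^0·Y^3·Z^0.
  monomial 2·x^0·y^2 ↦ 2·X^0·Y^2·Z^1.
  monomial -1·x^0·y^1 ↦ -1·X^0·Y^1·Z^2.
  monomial 2·x^0·y^0 ↦ 2·X^0·Y^0·Z^3.
Collecting: F(X, Y, Z) = -X**3 - 2*X**2*Y - X**2*Z + 2*X*Y**2 + X*Z**2 - Y**3 + 2*Y**2*Z - Y*Z**2 + 2*Z**3.


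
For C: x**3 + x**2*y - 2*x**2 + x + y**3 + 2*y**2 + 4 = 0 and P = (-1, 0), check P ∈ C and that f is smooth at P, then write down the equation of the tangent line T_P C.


Tangent line at P: 8*x + y + 8 = 0.

Step 1: f(-1, 0) = 0, so P lies on C.
Step 2: partial derivatives
  f_x(x, y) = 3*x**2 + 2*x*y - 4*x + 1, f_y(x, y) = x**2 + 3*y**2 + 4*y.
  f_x(P) = 8, f_y(P) = 1 (gradient nonzero, so P is smooth).
Step 3: tangent line at P: 8·(x − -1) + 1·(y − 0) = 0.
Expanding: 8*x + y + 8 = 0.


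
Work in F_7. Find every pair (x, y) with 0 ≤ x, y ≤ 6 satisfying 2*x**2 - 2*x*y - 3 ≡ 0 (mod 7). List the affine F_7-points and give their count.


Affine F_7-points: {(1, 3), (2, 3), (3, 6), (4, 1), (5, 4), (6, 4)}; count = 6.

For each of the 49 pairs (x, y) ∈ F_7², evaluate f(x, y) mod 7. Record the zeros.
  x = 0: [0↦4, 1↦4, 2↦4, 3↦4, 4↦4, 5↦4, 6↦4]  zeros at y ∈ ∅
  x = 1: [0↦6, 1↦4, 2↦2, 3↦0, 4↦5, 5↦3, 6↦1]  zeros at y ∈ {3}
  x = 2: [0↦5, 1↦1, 2↦4, 3↦0, 4↦3, 5↦6, 6↦2]  zeros at y ∈ {3}
  x = 3: [0↦1, 1↦2, 2↦3, 3↦4, 4↦5, 5↦6, 6↦0]  zeros at y ∈ {6}
  x = 4: [0↦1, 1↦0, 2↦6, 3↦5, 4↦4, 5↦3, 6↦2]  zeros at y ∈ {1}
  x = 5: [0↦5, 1↦2, 2↦6, 3↦3, 4↦0, 5↦4, 6↦1]  zeros at y ∈ {4}
  x = 6: [0↦6, 1↦1, 2↦3, 3↦5, 4↦0, 5↦2, 6↦4]  zeros at y ∈ {4}
Collecting zeros: affine points = {(1, 3), (2, 3), (3, 6), (4, 1), (5, 4), (6, 4)}.
Total count |C(F_7)_aff| = 6.


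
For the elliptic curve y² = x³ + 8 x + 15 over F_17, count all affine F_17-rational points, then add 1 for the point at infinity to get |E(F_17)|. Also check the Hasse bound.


Affine points = {(0, 7), (0, 10), (3, 7), (3, 10), (4, 3), (4, 14), (8, 8), (8, 9), (9, 0), (13, 2), (13, 15), (14, 7), (14, 10), (15, 5), (15, 12)}; affine count = 15; |E(F_17)| = 16.

Discriminant check: Δ ∝ 4a³ + 27b² = 4·8³ + 27·15² = 4·512 + 27·225 ≡ 14 (mod 17). Nonzero ⇒ E is nonsingular.
For each x ∈ F_17, compute rhs = x³ + 8·x + 15 mod 17, then count y ∈ F_17 with y² ≡ rhs.
  x = 0: rhs = 15, matching y values: 7, 10 (2 points).
  x = 1: rhs = 7, matching y values: none (0 points).
  x = 2: rhs = 5, matching y values: none (0 points).
  x = 3: rhs = 15, matching y values: 7, 10 (2 points).
  x = 4: rhs = 9, matching y values: 3, 14 (2 points).
  x = 5: rhs = 10, matching y values: none (0 points).
  x = 6: rhs = 7, matching y values: none (0 points).
  x = 7: rhs = 6, matching y values: none (0 points).
  x = 8: rhs = 13, matching y values: 8, 9 (2 points).
  x = 9: rhs = 0, matching y values: 0 (1 points).
  x = 10: rhs = 7, matching y values: none (0 points).
  x = 11: rhs = 6, matching y values: none (0 points).
  x = 12: rhs = 3, matching y values: none (0 points).
  x = 13: rhs = 4, matching y values: 2, 15 (2 points).
  x = 14: rhs = 15, matching y values: 7, 10 (2 points).
  x = 15: rhs = 8, matching y values: 5, 12 (2 points).
  x = 16: rhs = 6, matching y values: none (0 points).
Total affine count: 15.
Full point count |E(F_17)| = 15 + 1 = 16.
Hasse bound: |16 − (17+1)| = |-2| = 2 ≤ 2√17 ≈ 8.2462 ✓.


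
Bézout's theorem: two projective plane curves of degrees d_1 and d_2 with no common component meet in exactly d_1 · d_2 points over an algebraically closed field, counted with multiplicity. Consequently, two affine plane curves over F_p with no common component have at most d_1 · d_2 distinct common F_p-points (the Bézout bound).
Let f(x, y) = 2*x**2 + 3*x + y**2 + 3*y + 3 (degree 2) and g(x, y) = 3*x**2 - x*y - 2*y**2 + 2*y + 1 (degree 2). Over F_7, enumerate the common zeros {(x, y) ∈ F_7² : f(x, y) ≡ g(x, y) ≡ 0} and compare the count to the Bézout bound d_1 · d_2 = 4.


Common zeros: ∅; count = 0; Bézout bound = 4.

deg(f) = 2, deg(g) = 2, so Bézout bound = 4.
Scan x ∈ F_7. For each x, list the y ∈ F_7 with f(x, y) ≡ 0 and those with g(x, y) ≡ 0 (mod 7); the common zeros in that column are the intersection.
  x = 0: f ≡ 0 at y ∈ {1, 3}; g ≡ 0 at y ∈ ∅; common: ∅.
  x = 1: f ≡ 0 at y ∈ ∅; g ≡ 0 at y ∈ ∅; common: ∅.
  x = 2: f ≡ 0 at y ∈ {1, 3}; g ≡ 0 at y ∈ ∅; common: ∅.
  x = 3: f ≡ 0 at y ∈ {5, 6}; g ≡ 0 at y ∈ {0, 3}; common: ∅.
  x = 4: f ≡ 0 at y ∈ ∅; g ≡ 0 at y ∈ {0, 6}; common: ∅.
  x = 5: f ≡ 0 at y ∈ ∅; g ≡ 0 at y ∈ {3, 6}; common: ∅.
  x = 6: f ≡ 0 at y ∈ {5, 6}; g ≡ 0 at y ∈ ∅; common: ∅.
Collecting: common zeros = ∅, so the count is 0.
Comparison with the Bézout bound: 0 ≤ 4 = deg(f)·deg(g), as expected for curves with no common component (the affine F_7-count falls short of the bound because intersections may lie at infinity, over extension fields, or carry multiplicity).


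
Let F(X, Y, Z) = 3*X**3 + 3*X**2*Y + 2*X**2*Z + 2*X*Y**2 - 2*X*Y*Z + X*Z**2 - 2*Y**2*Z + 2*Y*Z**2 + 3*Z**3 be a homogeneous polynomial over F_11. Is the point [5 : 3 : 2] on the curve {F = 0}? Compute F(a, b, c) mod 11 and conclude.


F(5,3,2) ≡ 3 (mod 11); P is NOT on the curve.

Evaluate F(5, 3, 2) term-by-term (mod 11).
  3*X**3 ↦ 3·125·1·1 = 375
  3*X**2*Y ↦ 3·25·3·1 = 225
  2*X**2*Z ↦ 2·25·1·2 = 100
  2*X*Y**2 ↦ 2·5·9·1 = 90
  -2*X*Y*Z ↦ -2·5·3·2 = -60
  X*Z**2 ↦ 1·5·1·4 = 20
  -2*Y**2*Z ↦ -2·1·9·2 = -36
  2*Y*Z**2 ↦ 2·1·3·4 = 24
  3*Z**3 ↦ 3·1·1·8 = 24
Sum: F(5, 3, 2) = (375) + (225) + (100) + (90) + (-60) + (20) + (-36) + (24) + (24) = 762.
Reducing mod 11: 762 ≡ 3 (mod 11).
Since F(a, b, c) ≡ 3 ≠ 0 (mod 11), P does NOT lie on the curve.


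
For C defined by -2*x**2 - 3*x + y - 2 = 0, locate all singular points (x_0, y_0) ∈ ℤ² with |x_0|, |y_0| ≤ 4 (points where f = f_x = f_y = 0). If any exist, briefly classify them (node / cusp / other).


No singular points in the scanned grid; C is smooth there.

Compute partial derivatives:
  f_x = -4*x - 3.
  f_y = 1.
f_y = 1 is a nonzero constant, so f_y never vanishes: no point (x, y) can satisfy f = f_x = f_y = 0. In particular no (x, y) ∈ {−4, ..., 4}² is singular; the curve is smooth.


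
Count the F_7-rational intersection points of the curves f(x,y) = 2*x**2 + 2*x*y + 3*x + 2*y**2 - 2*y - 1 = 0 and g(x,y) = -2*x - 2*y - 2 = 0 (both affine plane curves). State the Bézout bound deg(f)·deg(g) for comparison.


Common zeros: {(3, 3), (4, 2)}; count = 2; Bézout bound = 2.

deg(f) = 2, deg(g) = 1, so Bézout bound = 2.
Scan x ∈ F_7. For each x, list the y ∈ F_7 with f(x, y) ≡ 0 and those with g(x, y) ≡ 0 (mod 7); the common zeros in that column are the intersection.
  x = 0: f ≡ 0 at y ∈ ∅; g ≡ 0 at y ∈ {6}; common: ∅.
  x = 1: f ≡ 0 at y ∈ ∅; g ≡ 0 at y ∈ {5}; common: ∅.
  x = 2: f ≡ 0 at y ∈ ∅; g ≡ 0 at y ∈ {4}; common: ∅.
  x = 3: f ≡ 0 at y ∈ {2, 3}; g ≡ 0 at y ∈ {3}; common: {3}.
  x = 4: f ≡ 0 at y ∈ {2}; g ≡ 0 at y ∈ {2}; common: {2}.
  x = 5: f ≡ 0 at y ∈ {5}; g ≡ 0 at y ∈ {1}; common: ∅.
  x = 6: f ≡ 0 at y ∈ {4, 5}; g ≡ 0 at y ∈ {0}; common: ∅.
Collecting: common zeros = {(3, 3), (4, 2)}, so the count is 2.
Comparison with the Bézout bound: 2 ≤ 2 = deg(f)·deg(g), as expected for curves with no common component (the bound is attained).


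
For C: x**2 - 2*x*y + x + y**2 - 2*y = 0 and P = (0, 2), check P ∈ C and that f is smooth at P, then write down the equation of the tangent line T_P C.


Tangent line at P: -3*x + 2*y - 4 = 0.

Step 1: f(0, 2) = 0, so P lies on C.
Step 2: partial derivatives
  f_x(x, y) = 2*x - 2*y + 1, f_y(x, y) = -2*x + 2*y - 2.
  f_x(P) = -3, f_y(P) = 2 (gradient nonzero, so P is smooth).
Step 3: tangent line at P: -3·(x − 0) + 2·(y − 2) = 0.
Expanding: -3*x + 2*y - 4 = 0.


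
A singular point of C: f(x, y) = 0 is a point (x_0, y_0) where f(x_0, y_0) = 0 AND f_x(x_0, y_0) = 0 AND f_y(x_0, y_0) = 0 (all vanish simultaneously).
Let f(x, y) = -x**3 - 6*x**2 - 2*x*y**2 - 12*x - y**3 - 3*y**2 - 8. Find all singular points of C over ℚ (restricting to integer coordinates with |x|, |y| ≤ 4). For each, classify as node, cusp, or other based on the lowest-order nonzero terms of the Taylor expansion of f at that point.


Singular points: {(-2, 0)}; classification: cusp.

Compute partial derivatives:
  f_x = -3*x**2 - 12*x - 2*y**2 - 12.
  f_y = -4*x*y - 3*y**2 - 6*y.
Scan x_0 ∈ {−4, ..., 4}. For each x_0, f_y(x_0, y) is a polynomial in y; find its integer roots y ∈ {−4, ..., 4}, then test f_x and f at those candidates.
  x = -4: f_y(-4, y) = -3*y**2 + 10*y; vanishes at y ∈ {0}. (-4, 0): f_x = -12 ≠ 0.
  x = -3: f_y(-3, y) = -3*y**2 + 6*y; vanishes at y ∈ {0, 2}. (-3, 0): f_x = -3 ≠ 0; (-3, 2): f_x = -11 ≠ 0.
  x = -2: f_y(-2, y) = -3*y**2 + 2*y; vanishes at y ∈ {0}. (-2, 0): f_x = 0, f = 0 — SINGULAR.
  x = -1: f_y(-1, y) = -3*y**2 - 2*y; vanishes at y ∈ {0}. (-1, 0): f_x = -3 ≠ 0.
  x = 0: f_y(0, y) = -3*y**2 - 6*y; vanishes at y ∈ {-2, 0}. (0, -2): f_x = -20 ≠ 0; (0, 0): f_x = -12 ≠ 0.
  x = 1: f_y(1, y) = -3*y**2 - 10*y; vanishes at y ∈ {0}. (1, 0): f_x = -27 ≠ 0.
  x = 2: f_y(2, y) = -3*y**2 - 14*y; vanishes at y ∈ {0}. (2, 0): f_x = -48 ≠ 0.
  x = 3: f_y(3, y) = -3*y**2 - 18*y; vanishes at y ∈ {0}. (3, 0): f_x = -75 ≠ 0.
  x = 4: f_y(4, y) = -3*y**2 - 22*y; vanishes at y ∈ {0}. (4, 0): f_x = -108 ≠ 0.
Only singular point on the grid: (-2, 0).
Classify: substitute x = -2 + u, y = 0 + v and expand: f = -u**3 - 2*u*v**2 - v**3 + v**2.
No constant or linear terms (consistent with a singular point). Quadratic part: v**2. Cubic part: -u**3 - 2*u*v**2 - v**3.
The quadratic part v**2 is a perfect square, so there is a single (double) tangent line v = 0, i.e. y = 0. Restricting the cubic part to that line (v = 0) leaves -u**3 ≠ 0, so f is not divisible by v and the branch is v² ≈ u**3 to lowest order — this is a cusp.
Classification: cusp.


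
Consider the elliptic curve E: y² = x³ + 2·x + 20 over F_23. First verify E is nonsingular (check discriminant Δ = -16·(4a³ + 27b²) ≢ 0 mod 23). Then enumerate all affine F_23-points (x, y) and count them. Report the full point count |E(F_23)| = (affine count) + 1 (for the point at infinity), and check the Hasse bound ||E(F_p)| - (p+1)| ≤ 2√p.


Affine points = {(1, 0), (2, 3), (2, 20), (4, 0), (6, 8), (6, 15), (7, 3), (7, 20), (9, 10), (9, 13), (11, 4), (11, 19), (12, 1), (12, 22), (13, 9), (13, 14), (14, 3), (14, 20), (16, 10), (16, 13), (18, 0), (21, 10), (21, 13)}; affine count = 23; |E(F_23)| = 24.

Discriminant check: Δ ∝ 4a³ + 27b² = 4·2³ + 27·20² = 4·8 + 27·400 ≡ 22 (mod 23). Nonzero ⇒ E is nonsingular.
For each x ∈ F_23, compute rhs = x³ + 2·x + 20 mod 23, then count y ∈ F_23 with y² ≡ rhs.
  x = 0: rhs = 20, matching y values: none (0 points).
  x = 1: rhs = 0, matching y values: 0 (1 points).
  x = 2: rhs = 9, matching y values: 3, 20 (2 points).
  x = 3: rhs = 7, matching y values: none (0 points).
  x = 4: rhs = 0, matching y values: 0 (1 points).
  x = 5: rhs = 17, matching y values: none (0 points).
  x = 6: rhs = 18, matching y values: 8, 15 (2 points).
  x = 7: rhs = 9, matching y values: 3, 20 (2 points).
  x = 8: rhs = 19, matching y values: none (0 points).
  x = 9: rhs = 8, matching y values: 10, 13 (2 points).
  x = 10: rhs = 5, matching y values: none (0 points).
  x = 11: rhs = 16, matching y values: 4, 19 (2 points).
  x = 12: rhs = 1, matching y values: 1, 22 (2 points).
  x = 13: rhs = 12, matching y values: 9, 14 (2 points).
  x = 14: rhs = 9, matching y values: 3, 20 (2 points).
  x = 15: rhs = 21, matching y values: none (0 points).
  x = 16: rhs = 8, matching y values: 10, 13 (2 points).
  x = 17: rhs = 22, matching y values: none (0 points).
  x = 18: rhs = 0, matching y values: 0 (1 points).
  x = 19: rhs = 17, matching y values: none (0 points).
  x = 20: rhs = 10, matching y values: none (0 points).
  x = 21: rhs = 8, matching y values: 10, 13 (2 points).
  x = 22: rhs = 17, matching y values: none (0 points).
Total affine count: 23.
Full point count |E(F_23)| = 23 + 1 = 24.
Hasse bound: |24 − (23+1)| = |0| = 0 ≤ 2√23 ≈ 9.5917 ✓.


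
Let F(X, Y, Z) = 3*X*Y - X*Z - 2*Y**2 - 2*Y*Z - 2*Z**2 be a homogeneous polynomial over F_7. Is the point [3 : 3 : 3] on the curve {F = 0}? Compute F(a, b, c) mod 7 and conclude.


F(3,3,3) ≡ 6 (mod 7); P is NOT on the curve.

Evaluate F(3, 3, 3) term-by-term (mod 7).
  3*X*Y ↦ 3·3·3·1 = 27
  -X*Z ↦ -1·3·1·3 = -9
  -2*Y**2 ↦ -2·1·9·1 = -18
  -2*Y*Z ↦ -2·1·3·3 = -18
  -2*Z**2 ↦ -2·1·1·9 = -18
Sum: F(3, 3, 3) = (27) + (-9) + (-18) + (-18) + (-18) = -36.
Reducing mod 7: -36 ≡ 6 (mod 7).
Since F(a, b, c) ≡ 6 ≠ 0 (mod 7), P does NOT lie on the curve.


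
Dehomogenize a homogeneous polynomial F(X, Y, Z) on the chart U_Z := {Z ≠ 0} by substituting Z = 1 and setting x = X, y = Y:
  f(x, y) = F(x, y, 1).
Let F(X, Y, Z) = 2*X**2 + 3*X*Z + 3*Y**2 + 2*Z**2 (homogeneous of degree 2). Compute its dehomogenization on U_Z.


f(x, y) = 2*x**2 + 3*x + 3*y**2 + 2

On U_Z we set Z = 1. Each monomial c·X^i·Y^j·Z^k in F becomes c·x^i·y^j·1^k = c·x^i·y^j.
Substituting Z = 1: F(X, Y, 1) = 2*x**2 + 3*x + 3*y**2 + 2.
Note: deg(f) ≤ deg(F) = 2; strict inequality happens when F is divisible by Z (lost terms).


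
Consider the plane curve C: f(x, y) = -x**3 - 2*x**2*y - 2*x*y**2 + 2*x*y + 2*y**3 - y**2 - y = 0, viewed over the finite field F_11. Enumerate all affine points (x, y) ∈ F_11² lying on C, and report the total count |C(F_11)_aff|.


Affine F_11-points: {(0, 0), (0, 1), (0, 5), (2, 2), (4, 9), (6, 2), (6, 3), (6, 7), (7, 10), (8, 10), (9, 1), (9, 4), (9, 10), (10, 2)}; count = 14.

For each of the 121 pairs (x, y) ∈ F_11², evaluate f(x, y) mod 11. Record the zeros.
  x = 0: [0↦0, 1↦0, 2↦10, 3↦9, 4↦9, 5↦0, 6↦5, 7↦3, 8↦6, 9↦4, 10↦9]  zeros at y ∈ {0, 1, 5}
  x = 1: [0↦10, 1↦8, 2↦1, 3↦1, 4↦9, 5↦4, 6↦9, 7↦3, 8↦9, 9↦6, 10↦6]  zeros at y ∈ ∅
  x = 2: [0↦3, 1↦6, 2↦0, 3↦8, 4↦9, 5↦4, 6↦5, 7↦2, 8↦7, 9↦10, 10↦1]  zeros at y ∈ {2}
  x = 3: [0↦6, 1↦10, 2↦1, 3↦2, 4↦3, 5↦5, 6↦9, 7↦5, 8↦5, 9↦10, 10↦10]  zeros at y ∈ ∅
  x = 4: [0↦2, 1↦3, 2↦9, 3↦10, 4↦7, 5↦1, 6↦4, 7↦6, 8↦8, 9↦0, 10↦5]  zeros at y ∈ {9}
  x = 5: [0↦7, 1↦1, 2↦7, 3↦4, 4↦4, 5↦8, 6↦6, 7↦10, 8↦10, 9↦7, 10↦2]  zeros at y ∈ ∅
  x = 6: [0↦4, 1↦9, 2↦0, 3↦0, 4↦10, 5↦9, 6↦9, 7↦0, 8↦5, 9↦3, 10↦6]  zeros at y ∈ {2, 3, 7}
  x = 7: [0↦9, 1↦10, 2↦4, 3↦3, 4↦8, 5↦9, 6↦7, 7↦3, 8↦9, 9↦4, 10↦0]  zeros at y ∈ {10}
  x = 8: [0↦5, 1↦9, 2↦2, 3↦7, 4↦3, 5↦2, 6↦5, 7↦2, 8↦5, 9↦4, 10↦0]  zeros at y ∈ {10}
  x = 9: [0↦8, 1↦0, 2↦10, 3↦6, 4↦0, 5↦4, 6↦8, 7↦2, 8↦9, 9↦8, 10↦0]  zeros at y ∈ {1, 4, 10}
  x = 10: [0↦1, 1↦10, 2↦0, 3↦5, 4↦4, 5↦9, 6↦10, 7↦8, 8↦4, 9↦10, 10↦5]  zeros at y ∈ {2}
Collecting zeros: affine points = {(0, 0), (0, 1), (0, 5), (2, 2), (4, 9), (6, 2), (6, 3), (6, 7), (7, 10), (8, 10), (9, 1), (9, 4), (9, 10), (10, 2)}.
Total count |C(F_11)_aff| = 14.


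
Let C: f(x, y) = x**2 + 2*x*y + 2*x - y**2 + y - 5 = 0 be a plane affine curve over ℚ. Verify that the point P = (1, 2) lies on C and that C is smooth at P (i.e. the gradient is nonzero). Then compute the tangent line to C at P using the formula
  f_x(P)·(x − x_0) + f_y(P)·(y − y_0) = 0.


Tangent line at P: 8*x - y - 6 = 0.

Step 1: f(1, 2) = 0, so P lies on C.
Step 2: partial derivatives
  f_x(x, y) = 2*x + 2*y + 2, f_y(x, y) = 2*x - 2*y + 1.
  f_x(P) = 8, f_y(P) = -1 (gradient nonzero, so P is smooth).
Step 3: tangent line at P: 8·(x − 1) + -1·(y − 2) = 0.
Expanding: 8*x - y - 6 = 0.


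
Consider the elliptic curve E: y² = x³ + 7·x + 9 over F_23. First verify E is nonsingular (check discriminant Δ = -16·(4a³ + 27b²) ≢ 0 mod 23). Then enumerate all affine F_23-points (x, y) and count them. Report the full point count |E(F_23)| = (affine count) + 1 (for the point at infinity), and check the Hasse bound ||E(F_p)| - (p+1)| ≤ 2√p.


Affine points = {(0, 3), (0, 20), (2, 10), (2, 13), (4, 3), (4, 20), (5, 10), (5, 13), (8, 5), (8, 18), (12, 2), (12, 21), (15, 4), (15, 19), (16, 10), (16, 13), (17, 2), (17, 21), (19, 3), (19, 20), (22, 1), (22, 22)}; affine count = 22; |E(F_23)| = 23.

Discriminant check: Δ ∝ 4a³ + 27b² = 4·7³ + 27·9² = 4·343 + 27·81 ≡ 17 (mod 23). Nonzero ⇒ E is nonsingular.
For each x ∈ F_23, compute rhs = x³ + 7·x + 9 mod 23, then count y ∈ F_23 with y² ≡ rhs.
  x = 0: rhs = 9, matching y values: 3, 20 (2 points).
  x = 1: rhs = 17, matching y values: none (0 points).
  x = 2: rhs = 8, matching y values: 10, 13 (2 points).
  x = 3: rhs = 11, matching y values: none (0 points).
  x = 4: rhs = 9, matching y values: 3, 20 (2 points).
  x = 5: rhs = 8, matching y values: 10, 13 (2 points).
  x = 6: rhs = 14, matching y values: none (0 points).
  x = 7: rhs = 10, matching y values: none (0 points).
  x = 8: rhs = 2, matching y values: 5, 18 (2 points).
  x = 9: rhs = 19, matching y values: none (0 points).
  x = 10: rhs = 21, matching y values: none (0 points).
  x = 11: rhs = 14, matching y values: none (0 points).
  x = 12: rhs = 4, matching y values: 2, 21 (2 points).
  x = 13: rhs = 20, matching y values: none (0 points).
  x = 14: rhs = 22, matching y values: none (0 points).
  x = 15: rhs = 16, matching y values: 4, 19 (2 points).
  x = 16: rhs = 8, matching y values: 10, 13 (2 points).
  x = 17: rhs = 4, matching y values: 2, 21 (2 points).
  x = 18: rhs = 10, matching y values: none (0 points).
  x = 19: rhs = 9, matching y values: 3, 20 (2 points).
  x = 20: rhs = 7, matching y values: none (0 points).
  x = 21: rhs = 10, matching y values: none (0 points).
  x = 22: rhs = 1, matching y values: 1, 22 (2 points).
Total affine count: 22.
Full point count |E(F_23)| = 22 + 1 = 23.
Hasse bound: |23 − (23+1)| = |-1| = 1 ≤ 2√23 ≈ 9.5917 ✓.


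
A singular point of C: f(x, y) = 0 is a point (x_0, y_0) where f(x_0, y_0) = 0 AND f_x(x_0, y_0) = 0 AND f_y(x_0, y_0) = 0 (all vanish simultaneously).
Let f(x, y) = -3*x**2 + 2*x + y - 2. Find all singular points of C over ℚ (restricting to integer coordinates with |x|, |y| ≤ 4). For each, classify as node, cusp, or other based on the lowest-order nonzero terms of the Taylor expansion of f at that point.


No singular points in the scanned grid; C is smooth there.

Compute partial derivatives:
  f_x = 2 - 6*x.
  f_y = 1.
f_y = 1 is a nonzero constant, so f_y never vanishes: no point (x, y) can satisfy f = f_x = f_y = 0. In particular no (x, y) ∈ {−4, ..., 4}² is singular; the curve is smooth.


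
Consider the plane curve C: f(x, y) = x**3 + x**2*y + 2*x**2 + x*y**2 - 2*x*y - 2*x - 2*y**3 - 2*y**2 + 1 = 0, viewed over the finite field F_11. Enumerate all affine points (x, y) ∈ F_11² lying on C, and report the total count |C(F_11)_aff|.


Affine F_11-points: {(2, 1), (4, 3), (5, 5), (9, 2), (9, 9), (10, 8), (10, 10)}; count = 7.

For each of the 121 pairs (x, y) ∈ F_11², evaluate f(x, y) mod 11. Record the zeros.
  x = 0: [0↦1, 1↦8, 2↦10, 3↦6, 4↦6, 5↦9, 6↦3, 7↦9, 8↦4, 9↦9, 10↦1]  zeros at y ∈ ∅
  x = 1: [0↦2, 1↦9, 2↦2, 3↦2, 4↦8, 5↦8, 6↦1, 7↦8, 8↦6, 9↦5, 10↦4]  zeros at y ∈ ∅
  x = 2: [0↦2, 1↦0, 2↦8, 3↦3, 4↦6, 5↦5, 6↦10, 7↦9, 8↦1, 9↦7, 10↦4]  zeros at y ∈ {1}
  x = 3: [0↦7, 1↦9, 2↦1, 3↦4, 4↦6, 5↦6, 6↦3, 7↦7, 8↦6, 9↦10, 10↦7]  zeros at y ∈ ∅
  x = 4: [0↦1, 1↦9, 2↦9, 3↦0, 4↦3, 5↦6, 6↦8, 7↦8, 8↦5, 9↦9, 10↦8]  zeros at y ∈ {3}
  x = 5: [0↦1, 1↦6, 2↦5, 3↦8, 4↦3, 5↦0, 6↦9, 7↦7, 8↦4, 9↦10, 10↦2]  zeros at y ∈ {5}
  x = 6: [0↦2, 1↦6, 2↦6, 3↦1, 4↦1, 5↦5, 6↦1, 7↦10, 8↦9, 9↦8, 10↦6]  zeros at y ∈ ∅
  x = 7: [0↦10, 1↦4, 2↦7, 3↦7, 4↦3, 5↦5, 6↦1, 7↦1, 8↦4, 9↦9, 10↦4]  zeros at y ∈ ∅
  x = 8: [0↦9, 1↦6, 2↦3, 3↦10, 4↦4, 5↦6, 6↦4, 7↦8, 8↦6, 9↦8, 10↦2]  zeros at y ∈ ∅
  x = 9: [0↦5, 1↦7, 2↦0, 3↦5, 4↦10, 5↦3, 6↦5, 7↦4, 8↦10, 9↦0, 10↦6]  zeros at y ∈ {2, 9}
  x = 10: [0↦4, 1↦2, 2↦4, 3↦9, 4↦5, 5↦2, 6↦10, 7↦6, 8↦0, 9↦2, 10↦0]  zeros at y ∈ {8, 10}
Collecting zeros: affine points = {(2, 1), (4, 3), (5, 5), (9, 2), (9, 9), (10, 8), (10, 10)}.
Total count |C(F_11)_aff| = 7.


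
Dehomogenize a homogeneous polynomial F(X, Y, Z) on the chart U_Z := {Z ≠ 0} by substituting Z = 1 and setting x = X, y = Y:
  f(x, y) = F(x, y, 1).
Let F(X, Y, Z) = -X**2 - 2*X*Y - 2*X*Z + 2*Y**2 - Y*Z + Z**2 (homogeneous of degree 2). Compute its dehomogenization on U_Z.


f(x, y) = -x**2 - 2*x*y - 2*x + 2*y**2 - y + 1

On U_Z we set Z = 1. Each monomial c·X^i·Y^j·Z^k in F becomes c·x^i·y^j·1^k = c·x^i·y^j.
Substituting Z = 1: F(X, Y, 1) = -x**2 - 2*x*y - 2*x + 2*y**2 - y + 1.
Note: deg(f) ≤ deg(F) = 2; strict inequality happens when F is divisible by Z (lost terms).


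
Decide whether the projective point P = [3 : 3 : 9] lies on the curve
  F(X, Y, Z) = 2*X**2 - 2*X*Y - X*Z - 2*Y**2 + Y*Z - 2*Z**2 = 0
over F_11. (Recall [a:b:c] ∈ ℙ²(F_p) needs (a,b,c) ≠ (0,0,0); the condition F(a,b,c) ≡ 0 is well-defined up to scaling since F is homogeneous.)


F(3,3,9) ≡ 7 (mod 11); P is NOT on the curve.

Evaluate F(3, 3, 9) term-by-term (mod 11).
  2*X**2 ↦ 2·9·1·1 = 18
  -2*X*Y ↦ -2·3·3·1 = -18
  -X*Z ↦ -1·3·1·9 = -27
  -2*Y**2 ↦ -2·1·9·1 = -18
  Y*Z ↦ 1·1·3·9 = 27
  -2*Z**2 ↦ -2·1·1·81 = -162
Sum: F(3, 3, 9) = (18) + (-18) + (-27) + (-18) + (27) + (-162) = -180.
Reducing mod 11: -180 ≡ 7 (mod 11).
Since F(a, b, c) ≡ 7 ≠ 0 (mod 11), P does NOT lie on the curve.


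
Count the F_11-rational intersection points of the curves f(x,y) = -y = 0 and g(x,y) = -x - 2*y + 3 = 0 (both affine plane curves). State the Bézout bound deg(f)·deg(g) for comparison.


Common zeros: {(3, 0)}; count = 1; Bézout bound = 1.

deg(f) = 1, deg(g) = 1, so Bézout bound = 1.
Scan x ∈ F_11. For each x, list the y ∈ F_11 with f(x, y) ≡ 0 and those with g(x, y) ≡ 0 (mod 11); the common zeros in that column are the intersection.
  x = 0: f ≡ 0 at y ∈ {0}; g ≡ 0 at y ∈ {7}; common: ∅.
  x = 1: f ≡ 0 at y ∈ {0}; g ≡ 0 at y ∈ {1}; common: ∅.
  x = 2: f ≡ 0 at y ∈ {0}; g ≡ 0 at y ∈ {6}; common: ∅.
  x = 3: f ≡ 0 at y ∈ {0}; g ≡ 0 at y ∈ {0}; common: {0}.
  x = 4: f ≡ 0 at y ∈ {0}; g ≡ 0 at y ∈ {5}; common: ∅.
  x = 5: f ≡ 0 at y ∈ {0}; g ≡ 0 at y ∈ {10}; common: ∅.
  x = 6: f ≡ 0 at y ∈ {0}; g ≡ 0 at y ∈ {4}; common: ∅.
  x = 7: f ≡ 0 at y ∈ {0}; g ≡ 0 at y ∈ {9}; common: ∅.
  x = 8: f ≡ 0 at y ∈ {0}; g ≡ 0 at y ∈ {3}; common: ∅.
  x = 9: f ≡ 0 at y ∈ {0}; g ≡ 0 at y ∈ {8}; common: ∅.
  x = 10: f ≡ 0 at y ∈ {0}; g ≡ 0 at y ∈ {2}; common: ∅.
Collecting: common zeros = {(3, 0)}, so the count is 1.
Comparison with the Bézout bound: 1 ≤ 1 = deg(f)·deg(g), as expected for curves with no common component (the bound is attained).


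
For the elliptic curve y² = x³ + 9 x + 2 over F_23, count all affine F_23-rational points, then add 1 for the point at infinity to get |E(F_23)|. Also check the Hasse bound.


Affine points = {(0, 5), (0, 18), (1, 9), (1, 14), (11, 11), (11, 12), (13, 4), (13, 19), (15, 4), (15, 19), (17, 10), (17, 13), (18, 4), (18, 19)}; affine count = 14; |E(F_23)| = 15.

Discriminant check: Δ ∝ 4a³ + 27b² = 4·9³ + 27·2² = 4·729 + 27·4 ≡ 11 (mod 23). Nonzero ⇒ E is nonsingular.
For each x ∈ F_23, compute rhs = x³ + 9·x + 2 mod 23, then count y ∈ F_23 with y² ≡ rhs.
  x = 0: rhs = 2, matching y values: 5, 18 (2 points).
  x = 1: rhs = 12, matching y values: 9, 14 (2 points).
  x = 2: rhs = 5, matching y values: none (0 points).
  x = 3: rhs = 10, matching y values: none (0 points).
  x = 4: rhs = 10, matching y values: none (0 points).
  x = 5: rhs = 11, matching y values: none (0 points).
  x = 6: rhs = 19, matching y values: none (0 points).
  x = 7: rhs = 17, matching y values: none (0 points).
  x = 8: rhs = 11, matching y values: none (0 points).
  x = 9: rhs = 7, matching y values: none (0 points).
  x = 10: rhs = 11, matching y values: none (0 points).
  x = 11: rhs = 6, matching y values: 11, 12 (2 points).
  x = 12: rhs = 21, matching y values: none (0 points).
  x = 13: rhs = 16, matching y values: 4, 19 (2 points).
  x = 14: rhs = 20, matching y values: none (0 points).
  x = 15: rhs = 16, matching y values: 4, 19 (2 points).
  x = 16: rhs = 10, matching y values: none (0 points).
  x = 17: rhs = 8, matching y values: 10, 13 (2 points).
  x = 18: rhs = 16, matching y values: 4, 19 (2 points).
  x = 19: rhs = 17, matching y values: none (0 points).
  x = 20: rhs = 17, matching y values: none (0 points).
  x = 21: rhs = 22, matching y values: none (0 points).
  x = 22: rhs = 15, matching y values: none (0 points).
Total affine count: 14.
Full point count |E(F_23)| = 14 + 1 = 15.
Hasse bound: |15 − (23+1)| = |-9| = 9 ≤ 2√23 ≈ 9.5917 ✓.


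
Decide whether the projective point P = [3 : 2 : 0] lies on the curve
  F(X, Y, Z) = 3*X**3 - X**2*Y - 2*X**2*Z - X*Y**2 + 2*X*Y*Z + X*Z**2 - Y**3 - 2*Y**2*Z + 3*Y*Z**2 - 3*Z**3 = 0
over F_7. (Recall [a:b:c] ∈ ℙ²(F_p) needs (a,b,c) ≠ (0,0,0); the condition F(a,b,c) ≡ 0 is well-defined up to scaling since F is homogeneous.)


F(3,2,0) ≡ 1 (mod 7); P is NOT on the curve.

Evaluate F(3, 2, 0) term-by-term (mod 7).
  3*X**3 ↦ 3·27·1·1 = 81
  -X**2*Y ↦ -1·9·2·1 = -18
  -2*X**2*Z ↦ -2·9·1·0 = 0
  -X*Y**2 ↦ -1·3·4·1 = -12
  2*X*Y*Z ↦ 2·3·2·0 = 0
  X*Z**2 ↦ 1·3·1·0 = 0
  -Y**3 ↦ -1·1·8·1 = -8
  -2*Y**2*Z ↦ -2·1·4·0 = 0
  3*Y*Z**2 ↦ 3·1·2·0 = 0
  -3*Z**3 ↦ -3·1·1·0 = 0
Sum: F(3, 2, 0) = (81) + (-18) + (0) + (-12) + (0) + (0) + (-8) + (0) + (0) + (0) = 43.
Reducing mod 7: 43 ≡ 1 (mod 7).
Since F(a, b, c) ≡ 1 ≠ 0 (mod 7), P does NOT lie on the curve.


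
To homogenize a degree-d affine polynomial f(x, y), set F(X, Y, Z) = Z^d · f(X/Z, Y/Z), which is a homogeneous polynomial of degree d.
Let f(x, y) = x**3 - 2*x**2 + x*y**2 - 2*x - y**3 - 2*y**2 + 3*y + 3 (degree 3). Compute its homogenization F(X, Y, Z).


F(X, Y, Z) = X**3 - 2*X**2*Z + X*Y**2 - 2*X*Z**2 - Y**3 - 2*Y**2*Z + 3*Y*Z**2 + 3*Z**3

deg(f) = 3.
Substitute x = X/Z, y = Y/Z into f, then multiply by Z^3.
  monomial 1·x^3·y^0 ↦ 1·X^3·Y^0·Z^0.
  monomial -2·x^2·y^0 ↦ -2·X^2·Y^0·Z^1.
  monomial 1·x^1·y^2 ↦ 1·X^1·Y^2·Z^0.
  monomial -2·x^1·y^0 ↦ -2·X^1·Y^0·Z^2.
  monomial -1·x^0·y^3 ↦ -1·X^0·Y^3·Z^0.
  monomial -2·x^0·y^2 ↦ -2·X^0·Y^2·Z^1.
  monomial 3·x^0·y^1 ↦ 3·X^0·Y^1·Z^2.
  monomial 3·x^0·y^0 ↦ 3·X^0·Y^0·Z^3.
Collecting: F(X, Y, Z) = X**3 - 2*X**2*Z + X*Y**2 - 2*X*Z**2 - Y**3 - 2*Y**2*Z + 3*Y*Z**2 + 3*Z**3.


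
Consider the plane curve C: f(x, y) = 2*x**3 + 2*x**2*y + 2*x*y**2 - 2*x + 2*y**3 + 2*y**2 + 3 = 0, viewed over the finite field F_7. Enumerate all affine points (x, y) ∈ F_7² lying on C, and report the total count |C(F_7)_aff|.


Affine F_7-points: {(0, 1), (1, 4), (2, 3), (2, 5), (3, 3), (4, 4), (5, 4), (5, 5), (5, 6), (6, 1), (6, 3)}; count = 11.

For each of the 49 pairs (x, y) ∈ F_7², evaluate f(x, y) mod 7. Record the zeros.
  x = 0: [0↦3, 1↦0, 2↦6, 3↦5, 4↦2, 5↦2, 6↦3]  zeros at y ∈ {1}
  x = 1: [0↦3, 1↦4, 2↦4, 3↦1, 4↦0, 5↦6, 6↦3]  zeros at y ∈ {4}
  x = 2: [0↦1, 1↦3, 2↦1, 3↦0, 4↦5, 5↦0, 6↦4]  zeros at y ∈ {3, 5}
  x = 3: [0↦2, 1↦2, 2↦2, 3↦0, 4↦1, 5↦3, 6↦4]  zeros at y ∈ {3}
  x = 4: [0↦4, 1↦6, 2↦5, 3↦6, 4↦0, 5↦6, 6↦1]  zeros at y ∈ {4}
  x = 5: [0↦5, 1↦6, 2↦1, 3↦2, 4↦0, 5↦0, 6↦0]  zeros at y ∈ {4, 5, 6}
  x = 6: [0↦3, 1↦0, 2↦2, 3↦0, 4↦6, 5↦4, 6↦6]  zeros at y ∈ {1, 3}
Collecting zeros: affine points = {(0, 1), (1, 4), (2, 3), (2, 5), (3, 3), (4, 4), (5, 4), (5, 5), (5, 6), (6, 1), (6, 3)}.
Total count |C(F_7)_aff| = 11.


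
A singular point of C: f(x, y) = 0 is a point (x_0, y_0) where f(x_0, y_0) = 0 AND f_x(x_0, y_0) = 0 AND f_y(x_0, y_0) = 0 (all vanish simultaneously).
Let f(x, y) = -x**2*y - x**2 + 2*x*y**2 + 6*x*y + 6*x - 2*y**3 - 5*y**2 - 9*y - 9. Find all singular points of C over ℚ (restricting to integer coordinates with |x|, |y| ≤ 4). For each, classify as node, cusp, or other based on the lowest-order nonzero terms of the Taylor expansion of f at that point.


Singular points: {(3, 0)}; classification: node.

Compute partial derivatives:
  f_x = -2*x*y - 2*x + 2*y**2 + 6*y + 6.
  f_y = -x**2 + 4*x*y + 6*x - 6*y**2 - 10*y - 9.
Scan x_0 ∈ {−4, ..., 4}. For each x_0, f_y(x_0, y) is a polynomial in y; find its integer roots y ∈ {−4, ..., 4}, then test f_x and f at those candidates.
  x = -4: f_y(-4, y) = -6*y**2 - 26*y - 49; no integer root y with |y| ≤ 4.
  x = -3: f_y(-3, y) = -6*y**2 - 22*y - 36; no integer root y with |y| ≤ 4.
  x = -2: f_y(-2, y) = -6*y**2 - 18*y - 25; no integer root y with |y| ≤ 4.
  x = -1: f_y(-1, y) = -6*y**2 - 14*y - 16; no integer root y with |y| ≤ 4.
  x = 0: f_y(0, y) = -6*y**2 - 10*y - 9; no integer root y with |y| ≤ 4.
  x = 1: f_y(1, y) = -6*y**2 - 6*y - 4; no integer root y with |y| ≤ 4.
  x = 2: f_y(2, y) = -6*y**2 - 2*y - 1; no integer root y with |y| ≤ 4.
  x = 3: f_y(3, y) = -6*y**2 + 2*y; vanishes at y ∈ {0}. (3, 0): f_x = 0, f = 0 — SINGULAR.
  x = 4: f_y(4, y) = -6*y**2 + 6*y - 1; no integer root y with |y| ≤ 4.
Only singular point on the grid: (3, 0).
Classify: substitute x = 3 + u, y = 0 + v and expand: f = -u**2*v - u**2 + 2*u*v**2 - 2*v**3 + v**2.
No constant or linear terms (consistent with a singular point). Quadratic part: -u**2 + v**2. Cubic part: -u**2*v + 2*u*v**2 - 2*v**3.
The quadratic part v**2 - u**2 = (v − u)(v + u) splits into two distinct linear factors, so there are two distinct tangent lines y − 0 = ±(x − 3) — this is a node (ordinary double point).
Classification: node.


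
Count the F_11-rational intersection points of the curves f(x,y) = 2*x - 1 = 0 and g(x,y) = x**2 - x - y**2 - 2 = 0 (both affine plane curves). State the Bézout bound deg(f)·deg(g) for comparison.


Common zeros: ∅; count = 0; Bézout bound = 2.

deg(f) = 1, deg(g) = 2, so Bézout bound = 2.
Scan x ∈ F_11. For each x, list the y ∈ F_11 with f(x, y) ≡ 0 and those with g(x, y) ≡ 0 (mod 11); the common zeros in that column are the intersection.
  x = 0: f ≡ 0 at y ∈ ∅; g ≡ 0 at y ∈ {3, 8}; common: ∅.
  x = 1: f ≡ 0 at y ∈ ∅; g ≡ 0 at y ∈ {3, 8}; common: ∅.
  x = 2: f ≡ 0 at y ∈ ∅; g ≡ 0 at y ∈ {0}; common: ∅.
  x = 3: f ≡ 0 at y ∈ ∅; g ≡ 0 at y ∈ {2, 9}; common: ∅.
  x = 4: f ≡ 0 at y ∈ ∅; g ≡ 0 at y ∈ ∅; common: ∅.
  x = 5: f ≡ 0 at y ∈ ∅; g ≡ 0 at y ∈ ∅; common: ∅.
  x = 6: f ≡ 0 at y ∈ {0, 1, 2, 3, 4, 5, 6, 7, 8, 9, 10}; g ≡ 0 at y ∈ ∅; common: ∅.
  x = 7: f ≡ 0 at y ∈ ∅; g ≡ 0 at y ∈ ∅; common: ∅.
  x = 8: f ≡ 0 at y ∈ ∅; g ≡ 0 at y ∈ ∅; common: ∅.
  x = 9: f ≡ 0 at y ∈ ∅; g ≡ 0 at y ∈ {2, 9}; common: ∅.
  x = 10: f ≡ 0 at y ∈ ∅; g ≡ 0 at y ∈ {0}; common: ∅.
Collecting: common zeros = ∅, so the count is 0.
Comparison with the Bézout bound: 0 ≤ 2 = deg(f)·deg(g), as expected for curves with no common component (the affine F_11-count falls short of the bound because intersections may lie at infinity, over extension fields, or carry multiplicity).


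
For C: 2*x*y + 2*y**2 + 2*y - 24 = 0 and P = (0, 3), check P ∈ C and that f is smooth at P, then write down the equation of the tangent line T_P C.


Tangent line at P: 6*x + 14*y - 42 = 0.

Step 1: f(0, 3) = 0, so P lies on C.
Step 2: partial derivatives
  f_x(x, y) = 2*y, f_y(x, y) = 2*x + 4*y + 2.
  f_x(P) = 6, f_y(P) = 14 (gradient nonzero, so P is smooth).
Step 3: tangent line at P: 6·(x − 0) + 14·(y − 3) = 0.
Expanding: 6*x + 14*y - 42 = 0.


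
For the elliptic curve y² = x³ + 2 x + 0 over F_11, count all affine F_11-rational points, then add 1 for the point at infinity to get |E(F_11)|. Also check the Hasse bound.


Affine points = {(0, 0), (1, 5), (1, 6), (2, 1), (2, 10), (3, 0), (5, 5), (5, 6), (7, 4), (7, 7), (8, 0)}; affine count = 11; |E(F_11)| = 12.

Discriminant check: Δ ∝ 4a³ + 27b² = 4·2³ + 27·0² = 4·8 + 27·0 ≡ 10 (mod 11). Nonzero ⇒ E is nonsingular.
For each x ∈ F_11, compute rhs = x³ + 2·x + 0 mod 11, then count y ∈ F_11 with y² ≡ rhs.
  x = 0: rhs = 0, matching y values: 0 (1 points).
  x = 1: rhs = 3, matching y values: 5, 6 (2 points).
  x = 2: rhs = 1, matching y values: 1, 10 (2 points).
  x = 3: rhs = 0, matching y values: 0 (1 points).
  x = 4: rhs = 6, matching y values: none (0 points).
  x = 5: rhs = 3, matching y values: 5, 6 (2 points).
  x = 6: rhs = 8, matching y values: none (0 points).
  x = 7: rhs = 5, matching y values: 4, 7 (2 points).
  x = 8: rhs = 0, matching y values: 0 (1 points).
  x = 9: rhs = 10, matching y values: none (0 points).
  x = 10: rhs = 8, matching y values: none (0 points).
Total affine count: 11.
Full point count |E(F_11)| = 11 + 1 = 12.
Hasse bound: |12 − (11+1)| = |0| = 0 ≤ 2√11 ≈ 6.6332 ✓.


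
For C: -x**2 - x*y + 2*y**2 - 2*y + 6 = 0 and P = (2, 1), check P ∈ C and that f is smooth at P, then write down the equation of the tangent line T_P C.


Tangent line at P: 10 - 5*x = 0.

Step 1: f(2, 1) = 0, so P lies on C.
Step 2: partial derivatives
  f_x(x, y) = -2*x - y, f_y(x, y) = -x + 4*y - 2.
  f_x(P) = -5, f_y(P) = 0 (gradient nonzero, so P is smooth).
Step 3: tangent line at P: -5·(x − 2) + 0·(y − 1) = 0.
Expanding: 10 - 5*x = 0.


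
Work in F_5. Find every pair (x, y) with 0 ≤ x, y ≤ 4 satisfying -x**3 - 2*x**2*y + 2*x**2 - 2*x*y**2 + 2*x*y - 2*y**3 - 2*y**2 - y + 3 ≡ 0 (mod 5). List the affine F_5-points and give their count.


Affine F_5-points: {(1, 2), (2, 1), (2, 3), (3, 2), (4, 2)}; count = 5.

For each of the 25 pairs (x, y) ∈ F_5², evaluate f(x, y) mod 5. Record the zeros.
  x = 0: [0↦3, 1↦3, 2↦2, 3↦3, 4↦4]  zeros at y ∈ ∅
  x = 1: [0↦4, 1↦2, 2↦0, 3↦1, 4↦3]  zeros at y ∈ {2}
  x = 2: [0↦3, 1↦0, 2↦3, 3↦0, 4↦4]  zeros at y ∈ {1, 3}
  x = 3: [0↦4, 1↦1, 2↦0, 3↦4, 4↦1]  zeros at y ∈ {2}
  x = 4: [0↦1, 1↦4, 2↦0, 3↦2, 4↦3]  zeros at y ∈ {2}
Collecting zeros: affine points = {(1, 2), (2, 1), (2, 3), (3, 2), (4, 2)}.
Total count |C(F_5)_aff| = 5.


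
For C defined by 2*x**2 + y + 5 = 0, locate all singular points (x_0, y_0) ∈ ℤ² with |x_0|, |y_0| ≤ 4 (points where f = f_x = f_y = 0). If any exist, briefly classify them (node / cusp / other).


No singular points in the scanned grid; C is smooth there.

Compute partial derivatives:
  f_x = 4*x.
  f_y = 1.
f_y = 1 is a nonzero constant, so f_y never vanishes: no point (x, y) can satisfy f = f_x = f_y = 0. In particular no (x, y) ∈ {−4, ..., 4}² is singular; the curve is smooth.


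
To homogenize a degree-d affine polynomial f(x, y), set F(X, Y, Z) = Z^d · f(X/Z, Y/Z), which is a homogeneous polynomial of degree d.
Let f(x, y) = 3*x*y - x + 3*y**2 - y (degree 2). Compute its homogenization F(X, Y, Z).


F(X, Y, Z) = 3*X*Y - X*Z + 3*Y**2 - Y*Z

deg(f) = 2.
Substitute x = X/Z, y = Y/Z into f, then multiply by Z^2.
  monomial 3·x^1·y^1 ↦ 3·X^1·Y^1·Z^0.
  monomial -1·x^1·y^0 ↦ -1·X^1·Y^0·Z^1.
  monomial 3·x^0·y^2 ↦ 3·X^0·Y^2·Z^0.
  monomial -1·x^0·y^1 ↦ -1·X^0·Y^1·Z^1.
Collecting: F(X, Y, Z) = 3*X*Y - X*Z + 3*Y**2 - Y*Z.


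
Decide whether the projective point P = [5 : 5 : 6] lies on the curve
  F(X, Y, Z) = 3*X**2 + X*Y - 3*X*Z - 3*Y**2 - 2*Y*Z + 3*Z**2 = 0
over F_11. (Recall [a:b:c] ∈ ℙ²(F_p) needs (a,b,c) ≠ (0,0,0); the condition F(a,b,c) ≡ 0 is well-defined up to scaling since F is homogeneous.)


F(5,5,6) ≡ 5 (mod 11); P is NOT on the curve.

Evaluate F(5, 5, 6) term-by-term (mod 11).
  3*X**2 ↦ 3·25·1·1 = 75
  X*Y ↦ 1·5·5·1 = 25
  -3*X*Z ↦ -3·5·1·6 = -90
  -3*Y**2 ↦ -3·1·25·1 = -75
  -2*Y*Z ↦ -2·1·5·6 = -60
  3*Z**2 ↦ 3·1·1·36 = 108
Sum: F(5, 5, 6) = (75) + (25) + (-90) + (-75) + (-60) + (108) = -17.
Reducing mod 11: -17 ≡ 5 (mod 11).
Since F(a, b, c) ≡ 5 ≠ 0 (mod 11), P does NOT lie on the curve.


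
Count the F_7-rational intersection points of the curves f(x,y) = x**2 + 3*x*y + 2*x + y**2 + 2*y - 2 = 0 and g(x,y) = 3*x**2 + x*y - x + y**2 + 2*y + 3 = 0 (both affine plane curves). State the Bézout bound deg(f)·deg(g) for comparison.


Common zeros: ∅; count = 0; Bézout bound = 4.

deg(f) = 2, deg(g) = 2, so Bézout bound = 4.
Scan x ∈ F_7. For each x, list the y ∈ F_7 with f(x, y) ≡ 0 and those with g(x, y) ≡ 0 (mod 7); the common zeros in that column are the intersection.
  x = 0: f ≡ 0 at y ∈ ∅; g ≡ 0 at y ∈ ∅; common: ∅.
  x = 1: f ≡ 0 at y ∈ {1}; g ≡ 0 at y ∈ ∅; common: ∅.
  x = 2: f ≡ 0 at y ∈ ∅; g ≡ 0 at y ∈ ∅; common: ∅.
  x = 3: f ≡ 0 at y ∈ ∅; g ≡ 0 at y ∈ {4, 5}; common: ∅.
  x = 4: f ≡ 0 at y ∈ ∅; g ≡ 0 at y ∈ {2, 6}; common: ∅.
  x = 5: f ≡ 0 at y ∈ ∅; g ≡ 0 at y ∈ {2, 5}; common: ∅.
  x = 6: f ≡ 0 at y ∈ ∅; g ≡ 0 at y ∈ {0, 6}; common: ∅.
Collecting: common zeros = ∅, so the count is 0.
Comparison with the Bézout bound: 0 ≤ 4 = deg(f)·deg(g), as expected for curves with no common component (the affine F_7-count falls short of the bound because intersections may lie at infinity, over extension fields, or carry multiplicity).
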